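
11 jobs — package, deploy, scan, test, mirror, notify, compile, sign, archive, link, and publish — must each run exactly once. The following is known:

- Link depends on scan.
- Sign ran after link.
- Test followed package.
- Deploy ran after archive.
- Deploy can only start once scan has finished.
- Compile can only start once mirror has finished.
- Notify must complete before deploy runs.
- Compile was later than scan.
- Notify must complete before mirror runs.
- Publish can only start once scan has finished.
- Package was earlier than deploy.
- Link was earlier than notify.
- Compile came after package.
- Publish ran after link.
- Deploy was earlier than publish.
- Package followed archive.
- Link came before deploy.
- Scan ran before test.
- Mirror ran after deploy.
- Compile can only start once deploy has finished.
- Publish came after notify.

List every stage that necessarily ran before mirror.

archive, deploy, link, notify, package, scan

Directly stated before mirror: deploy and notify.
Archive reaches mirror via archive → deploy → mirror.
Link reaches mirror via link → deploy → mirror.
Package reaches mirror via package → deploy → mirror.
Likewise scan reaches mirror by chaining the stated constraints.
No chain forces test (or any of the others) ahead of mirror.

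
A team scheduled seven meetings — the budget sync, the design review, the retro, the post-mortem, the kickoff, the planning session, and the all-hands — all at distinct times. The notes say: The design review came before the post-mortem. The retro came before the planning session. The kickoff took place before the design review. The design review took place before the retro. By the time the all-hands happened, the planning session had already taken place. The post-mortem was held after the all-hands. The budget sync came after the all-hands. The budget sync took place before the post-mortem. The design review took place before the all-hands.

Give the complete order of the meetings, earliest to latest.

The constraints fix every adjacent pair, so only one ordering works:
the kickoff → the design review → the retro → the planning session → the all-hands → the budget sync → the post-mortem.

the kickoff, the design review, the retro, the planning session, the all-hands, the budget sync, the post-mortem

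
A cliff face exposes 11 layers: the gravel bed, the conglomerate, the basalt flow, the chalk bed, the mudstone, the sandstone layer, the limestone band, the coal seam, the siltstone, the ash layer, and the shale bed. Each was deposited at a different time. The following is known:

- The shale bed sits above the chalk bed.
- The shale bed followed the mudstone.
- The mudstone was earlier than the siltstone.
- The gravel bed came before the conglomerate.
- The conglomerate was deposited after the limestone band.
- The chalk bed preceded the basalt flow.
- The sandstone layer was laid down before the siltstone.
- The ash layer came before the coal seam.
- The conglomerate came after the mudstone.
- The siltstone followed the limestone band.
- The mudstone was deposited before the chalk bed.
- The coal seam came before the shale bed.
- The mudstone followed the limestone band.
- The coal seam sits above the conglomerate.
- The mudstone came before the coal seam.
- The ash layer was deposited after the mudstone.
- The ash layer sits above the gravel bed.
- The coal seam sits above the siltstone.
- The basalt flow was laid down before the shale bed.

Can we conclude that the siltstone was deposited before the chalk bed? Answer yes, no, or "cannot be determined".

No chain of stated constraints runs from the siltstone to the chalk bed, and none runs from the chalk bed to the siltstone either.
So the relative order of the siltstone and the chalk bed is not fixed by the given facts.

cannot be determined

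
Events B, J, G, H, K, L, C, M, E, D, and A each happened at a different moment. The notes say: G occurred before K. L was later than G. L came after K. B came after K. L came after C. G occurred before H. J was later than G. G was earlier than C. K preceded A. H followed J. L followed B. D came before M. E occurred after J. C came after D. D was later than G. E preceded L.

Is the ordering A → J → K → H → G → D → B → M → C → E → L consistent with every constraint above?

no

The constraints require G before H, but in the proposed sequence H appears ahead of G. That one violation is enough.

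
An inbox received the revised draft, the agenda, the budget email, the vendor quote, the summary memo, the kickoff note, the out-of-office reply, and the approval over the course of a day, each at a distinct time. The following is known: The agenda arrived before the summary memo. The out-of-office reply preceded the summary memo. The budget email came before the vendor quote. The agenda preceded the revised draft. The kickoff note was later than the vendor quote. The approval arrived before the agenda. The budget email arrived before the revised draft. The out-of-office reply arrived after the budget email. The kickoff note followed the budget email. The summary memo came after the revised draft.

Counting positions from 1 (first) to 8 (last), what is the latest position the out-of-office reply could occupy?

7

The out-of-office reply must come before the summary memo — 1 message forced after it.
Everything else can be placed before the out-of-office reply in some valid order, so the out-of-office reply can sit as late as position 8 − 1 = 7.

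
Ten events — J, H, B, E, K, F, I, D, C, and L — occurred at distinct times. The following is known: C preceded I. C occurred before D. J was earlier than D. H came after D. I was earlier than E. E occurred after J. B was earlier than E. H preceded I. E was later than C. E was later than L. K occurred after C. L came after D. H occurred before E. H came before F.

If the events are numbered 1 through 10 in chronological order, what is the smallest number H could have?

C, D, and J must all come before H — 3 forced predecessors.
Nothing else is forced ahead of H, so its earliest slot is position 3 + 1 = 4.

4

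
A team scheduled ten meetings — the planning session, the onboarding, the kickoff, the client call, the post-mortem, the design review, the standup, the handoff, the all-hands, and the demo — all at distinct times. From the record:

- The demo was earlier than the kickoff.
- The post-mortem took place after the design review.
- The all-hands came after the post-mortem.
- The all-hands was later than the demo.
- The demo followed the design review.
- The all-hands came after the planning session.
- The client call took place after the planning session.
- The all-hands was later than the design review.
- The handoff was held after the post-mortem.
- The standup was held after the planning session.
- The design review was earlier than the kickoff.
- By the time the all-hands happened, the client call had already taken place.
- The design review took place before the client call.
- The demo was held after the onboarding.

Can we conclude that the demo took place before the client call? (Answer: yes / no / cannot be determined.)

cannot be determined

No chain of stated constraints runs from the demo to the client call, and none runs from the client call to the demo either.
So the relative order of the demo and the client call is not fixed by the given facts.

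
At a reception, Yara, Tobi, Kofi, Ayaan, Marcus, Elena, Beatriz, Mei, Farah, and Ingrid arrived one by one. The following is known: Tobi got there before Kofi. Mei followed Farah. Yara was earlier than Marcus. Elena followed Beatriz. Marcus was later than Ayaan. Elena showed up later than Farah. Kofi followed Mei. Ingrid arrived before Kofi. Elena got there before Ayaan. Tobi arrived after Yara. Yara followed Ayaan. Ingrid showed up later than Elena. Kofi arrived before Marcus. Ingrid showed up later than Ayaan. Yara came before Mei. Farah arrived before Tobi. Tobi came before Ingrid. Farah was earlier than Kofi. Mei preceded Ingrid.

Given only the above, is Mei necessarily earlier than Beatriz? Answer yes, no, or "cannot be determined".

no

Tracing the constraints gives Beatriz → Elena → Ayaan → Yara → Mei, so Beatriz must come before Mei.
That means Mei cannot be before Beatriz.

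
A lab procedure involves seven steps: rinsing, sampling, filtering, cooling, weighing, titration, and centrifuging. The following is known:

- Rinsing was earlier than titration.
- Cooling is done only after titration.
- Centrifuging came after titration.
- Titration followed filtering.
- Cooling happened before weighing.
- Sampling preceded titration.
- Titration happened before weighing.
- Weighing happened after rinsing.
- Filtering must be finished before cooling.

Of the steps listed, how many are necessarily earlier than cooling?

Directly stated before cooling: filtering and titration.
Rinsing reaches cooling via rinsing → titration → cooling.
Sampling reaches cooling via sampling → titration → cooling.
That's filtering, rinsing, sampling, and titration — 4 in all.

4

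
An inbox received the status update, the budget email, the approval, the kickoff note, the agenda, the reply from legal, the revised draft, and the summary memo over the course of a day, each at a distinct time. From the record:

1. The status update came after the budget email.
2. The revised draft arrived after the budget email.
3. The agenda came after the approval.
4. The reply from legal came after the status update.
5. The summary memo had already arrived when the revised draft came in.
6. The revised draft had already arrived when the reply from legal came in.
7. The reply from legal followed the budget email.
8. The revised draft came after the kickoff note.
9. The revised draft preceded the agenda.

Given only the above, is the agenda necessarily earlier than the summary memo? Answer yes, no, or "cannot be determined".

no

Tracing the constraints gives the summary memo → the revised draft → the agenda, so the summary memo must come before the agenda.
That means the agenda cannot be before the summary memo.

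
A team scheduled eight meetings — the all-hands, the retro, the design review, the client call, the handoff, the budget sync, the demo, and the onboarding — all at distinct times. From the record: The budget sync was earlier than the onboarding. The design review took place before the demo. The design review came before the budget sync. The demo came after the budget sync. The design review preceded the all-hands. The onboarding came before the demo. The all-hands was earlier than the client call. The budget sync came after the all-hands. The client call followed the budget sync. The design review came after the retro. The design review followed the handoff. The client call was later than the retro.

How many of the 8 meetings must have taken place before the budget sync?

Directly stated before the budget sync: the all-hands and the design review.
The handoff reaches the budget sync via the handoff → the design review → the budget sync.
The retro reaches the budget sync via the retro → the design review → the budget sync.
No chain forces the demo (or any of the others) ahead of the budget sync.
That's the all-hands, the design review, the handoff, and the retro — 4 in all.

4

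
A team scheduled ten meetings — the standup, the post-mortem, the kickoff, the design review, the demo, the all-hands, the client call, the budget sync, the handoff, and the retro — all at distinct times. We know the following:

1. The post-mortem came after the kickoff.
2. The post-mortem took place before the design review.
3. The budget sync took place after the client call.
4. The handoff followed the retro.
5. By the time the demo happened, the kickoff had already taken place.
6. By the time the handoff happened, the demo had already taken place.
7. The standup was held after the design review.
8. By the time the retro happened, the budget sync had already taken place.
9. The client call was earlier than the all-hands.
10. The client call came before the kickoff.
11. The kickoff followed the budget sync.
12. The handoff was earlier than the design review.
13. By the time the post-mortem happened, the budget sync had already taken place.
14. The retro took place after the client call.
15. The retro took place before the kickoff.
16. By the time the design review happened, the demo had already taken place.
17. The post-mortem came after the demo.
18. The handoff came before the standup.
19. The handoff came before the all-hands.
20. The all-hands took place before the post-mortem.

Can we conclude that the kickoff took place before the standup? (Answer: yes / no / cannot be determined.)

Chain the constraints: the kickoff → the demo → the handoff → the standup. Each link is directly stated, so the kickoff comes before the standup.

yes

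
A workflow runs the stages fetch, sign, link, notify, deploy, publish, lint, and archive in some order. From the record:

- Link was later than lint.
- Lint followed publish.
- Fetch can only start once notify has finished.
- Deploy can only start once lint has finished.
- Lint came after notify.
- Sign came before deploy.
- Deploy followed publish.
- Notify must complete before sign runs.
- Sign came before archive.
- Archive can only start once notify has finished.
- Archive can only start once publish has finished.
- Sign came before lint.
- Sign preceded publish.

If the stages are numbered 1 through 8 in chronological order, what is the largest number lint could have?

Lint must come before deploy and link — 2 stages forced after it.
Everything else can be placed before lint in some valid order, so lint can sit as late as position 8 − 2 = 6.

6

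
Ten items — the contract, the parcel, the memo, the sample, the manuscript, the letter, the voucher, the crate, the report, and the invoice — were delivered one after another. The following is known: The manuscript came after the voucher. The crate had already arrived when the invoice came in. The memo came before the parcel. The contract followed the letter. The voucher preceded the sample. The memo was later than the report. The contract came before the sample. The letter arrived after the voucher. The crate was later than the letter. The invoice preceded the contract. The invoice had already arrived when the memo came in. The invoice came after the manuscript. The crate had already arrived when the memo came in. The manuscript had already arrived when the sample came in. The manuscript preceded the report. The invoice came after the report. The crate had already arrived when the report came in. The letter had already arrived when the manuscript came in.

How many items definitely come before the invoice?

Directly stated before the invoice: the crate, the manuscript, and the report.
The letter reaches the invoice via the letter → the crate → the invoice.
The voucher reaches the invoice via the voucher → the manuscript → the invoice.
No chain forces the memo (or any of the others) ahead of the invoice.
That's the crate, the letter, the manuscript, the report, and the voucher — 5 in all.

5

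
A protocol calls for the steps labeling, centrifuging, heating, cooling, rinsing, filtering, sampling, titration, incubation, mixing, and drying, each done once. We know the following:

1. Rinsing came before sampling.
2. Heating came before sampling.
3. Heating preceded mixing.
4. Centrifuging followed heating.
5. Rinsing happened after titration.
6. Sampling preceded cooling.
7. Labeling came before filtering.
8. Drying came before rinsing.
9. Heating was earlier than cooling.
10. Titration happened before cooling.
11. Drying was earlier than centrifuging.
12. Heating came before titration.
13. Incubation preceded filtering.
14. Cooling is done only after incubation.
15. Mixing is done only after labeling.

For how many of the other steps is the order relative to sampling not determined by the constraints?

Forced before sampling: drying, heating, rinsing, and titration; forced after sampling: cooling.
That leaves centrifuging, filtering, incubation, labeling, and mixing with no forced order relative to sampling — 5.

5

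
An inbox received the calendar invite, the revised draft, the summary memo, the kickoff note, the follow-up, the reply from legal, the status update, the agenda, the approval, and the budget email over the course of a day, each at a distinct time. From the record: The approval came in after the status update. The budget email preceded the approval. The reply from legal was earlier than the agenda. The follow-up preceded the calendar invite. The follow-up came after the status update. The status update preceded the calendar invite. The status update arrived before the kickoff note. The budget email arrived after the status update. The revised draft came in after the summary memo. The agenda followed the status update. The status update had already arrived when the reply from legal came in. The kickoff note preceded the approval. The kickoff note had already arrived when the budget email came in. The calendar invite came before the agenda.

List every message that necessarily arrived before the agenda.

the calendar invite, the follow-up, the reply from legal, the status update

Directly stated before the agenda: the calendar invite, the reply from legal, and the status update.
The follow-up reaches the agenda via the follow-up → the calendar invite → the agenda.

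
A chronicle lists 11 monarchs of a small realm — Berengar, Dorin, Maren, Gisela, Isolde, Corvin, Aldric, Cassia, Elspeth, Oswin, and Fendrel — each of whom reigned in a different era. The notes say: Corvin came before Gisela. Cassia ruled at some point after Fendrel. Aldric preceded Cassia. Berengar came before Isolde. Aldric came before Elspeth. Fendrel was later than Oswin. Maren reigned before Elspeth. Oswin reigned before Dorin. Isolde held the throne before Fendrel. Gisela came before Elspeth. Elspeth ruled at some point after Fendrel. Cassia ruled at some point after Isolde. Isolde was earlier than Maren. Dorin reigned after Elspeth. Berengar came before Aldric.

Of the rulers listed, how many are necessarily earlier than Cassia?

5

Directly stated before Cassia: Aldric, Fendrel, and Isolde.
Berengar reaches Cassia via Berengar → Aldric → Cassia.
Oswin reaches Cassia via Oswin → Fendrel → Cassia.
That's Aldric, Berengar, Fendrel, Isolde, and Oswin — 5 in all.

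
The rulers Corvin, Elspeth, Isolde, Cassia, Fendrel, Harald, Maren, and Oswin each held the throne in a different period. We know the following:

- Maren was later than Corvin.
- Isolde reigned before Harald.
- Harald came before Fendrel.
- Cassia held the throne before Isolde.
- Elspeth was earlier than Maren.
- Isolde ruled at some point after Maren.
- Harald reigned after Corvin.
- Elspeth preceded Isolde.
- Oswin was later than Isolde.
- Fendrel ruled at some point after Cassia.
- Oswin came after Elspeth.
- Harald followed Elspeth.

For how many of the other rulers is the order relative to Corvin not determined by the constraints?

Forced after Corvin: Fendrel, Harald, Isolde, Maren, and Oswin.
That leaves Cassia and Elspeth with no forced order relative to Corvin — 2.

2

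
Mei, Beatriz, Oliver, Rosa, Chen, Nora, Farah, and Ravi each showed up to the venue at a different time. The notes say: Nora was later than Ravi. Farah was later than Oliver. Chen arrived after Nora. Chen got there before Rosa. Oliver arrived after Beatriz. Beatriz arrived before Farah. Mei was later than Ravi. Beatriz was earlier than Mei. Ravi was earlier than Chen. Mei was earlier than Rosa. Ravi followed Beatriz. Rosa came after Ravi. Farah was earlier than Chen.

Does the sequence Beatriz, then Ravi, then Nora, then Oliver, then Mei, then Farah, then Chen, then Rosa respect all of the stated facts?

yes

Check each stated constraint against the proposed order — e.g. Beatriz is ahead of Farah; Ravi is ahead of Rosa. Every pair is in the required order; nothing is violated.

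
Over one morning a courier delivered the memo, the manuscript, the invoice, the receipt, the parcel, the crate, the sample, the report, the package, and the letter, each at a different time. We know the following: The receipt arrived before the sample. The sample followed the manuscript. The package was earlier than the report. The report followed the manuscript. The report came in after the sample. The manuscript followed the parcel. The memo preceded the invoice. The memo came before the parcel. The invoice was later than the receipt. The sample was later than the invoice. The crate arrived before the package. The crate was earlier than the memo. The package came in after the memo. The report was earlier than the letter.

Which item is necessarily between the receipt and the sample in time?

the invoice

Tracing the constraints gives the receipt → the invoice → the sample, so the invoice sits after the receipt and before the sample.
No other item is forced both after the receipt and before the sample.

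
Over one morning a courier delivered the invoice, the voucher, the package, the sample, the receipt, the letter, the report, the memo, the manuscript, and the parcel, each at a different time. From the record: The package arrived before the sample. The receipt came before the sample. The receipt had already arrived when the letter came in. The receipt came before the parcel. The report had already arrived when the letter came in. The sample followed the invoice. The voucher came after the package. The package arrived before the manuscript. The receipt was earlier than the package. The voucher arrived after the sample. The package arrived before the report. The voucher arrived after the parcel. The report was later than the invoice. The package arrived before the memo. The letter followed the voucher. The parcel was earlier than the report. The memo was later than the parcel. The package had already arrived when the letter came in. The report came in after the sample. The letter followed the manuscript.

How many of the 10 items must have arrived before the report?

5

Directly stated before the report: the invoice, the package, the parcel, and the sample.
The receipt reaches the report via the receipt → the parcel → the report.
That's the invoice, the package, the parcel, the receipt, and the sample — 5 in all.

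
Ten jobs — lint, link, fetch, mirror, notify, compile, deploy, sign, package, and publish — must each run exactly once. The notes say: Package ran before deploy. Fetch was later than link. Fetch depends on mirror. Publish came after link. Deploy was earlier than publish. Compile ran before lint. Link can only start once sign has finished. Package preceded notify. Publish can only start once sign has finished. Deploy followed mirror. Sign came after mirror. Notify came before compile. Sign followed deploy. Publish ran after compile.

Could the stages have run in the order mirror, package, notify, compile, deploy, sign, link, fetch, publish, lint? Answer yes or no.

yes

Check each stated constraint against the proposed order — e.g. compile is ahead of lint; mirror is ahead of fetch. Every pair is in the required order; nothing is violated.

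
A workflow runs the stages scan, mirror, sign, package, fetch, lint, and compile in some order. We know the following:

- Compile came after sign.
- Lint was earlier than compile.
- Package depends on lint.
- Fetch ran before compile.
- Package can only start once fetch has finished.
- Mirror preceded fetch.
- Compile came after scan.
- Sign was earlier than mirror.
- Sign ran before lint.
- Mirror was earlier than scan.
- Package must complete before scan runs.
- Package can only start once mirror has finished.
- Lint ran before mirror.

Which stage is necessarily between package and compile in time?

scan

Tracing the constraints gives package → scan → compile, so scan sits after package and before compile.
No other stage is forced both after package and before compile.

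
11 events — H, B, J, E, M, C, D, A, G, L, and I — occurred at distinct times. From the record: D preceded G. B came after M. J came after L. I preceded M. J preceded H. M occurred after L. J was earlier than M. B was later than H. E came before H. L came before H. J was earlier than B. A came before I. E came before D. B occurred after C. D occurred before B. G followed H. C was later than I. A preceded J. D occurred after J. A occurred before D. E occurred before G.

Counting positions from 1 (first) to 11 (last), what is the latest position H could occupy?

9

H must come before B and G — 2 events forced after it.
Everything else can be placed before H in some valid order, so H can sit as late as position 11 − 2 = 9.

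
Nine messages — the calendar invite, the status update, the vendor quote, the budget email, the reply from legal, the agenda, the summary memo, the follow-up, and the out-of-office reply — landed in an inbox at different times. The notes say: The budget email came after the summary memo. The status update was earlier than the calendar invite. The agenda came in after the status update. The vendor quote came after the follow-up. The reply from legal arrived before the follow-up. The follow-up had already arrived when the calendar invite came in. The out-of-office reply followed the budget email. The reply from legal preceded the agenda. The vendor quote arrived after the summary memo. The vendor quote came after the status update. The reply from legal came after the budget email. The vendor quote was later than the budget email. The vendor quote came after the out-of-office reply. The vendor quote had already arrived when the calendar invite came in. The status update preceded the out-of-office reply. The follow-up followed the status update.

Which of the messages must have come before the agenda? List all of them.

the budget email, the reply from legal, the status update, the summary memo

Directly stated before the agenda: the reply from legal and the status update.
The budget email reaches the agenda via the budget email → the reply from legal → the agenda.
The summary memo reaches the agenda via the summary memo → the budget email → the reply from legal → the agenda.
No chain forces the vendor quote (or any of the others) ahead of the agenda.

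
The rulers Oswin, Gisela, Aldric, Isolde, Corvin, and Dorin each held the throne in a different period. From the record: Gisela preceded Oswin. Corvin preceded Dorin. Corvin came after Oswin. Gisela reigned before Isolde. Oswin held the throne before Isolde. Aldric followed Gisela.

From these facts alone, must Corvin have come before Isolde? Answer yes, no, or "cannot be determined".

cannot be determined

No chain of stated constraints runs from Corvin to Isolde, and none runs from Isolde to Corvin either.
So the relative order of Corvin and Isolde is not fixed by the given facts.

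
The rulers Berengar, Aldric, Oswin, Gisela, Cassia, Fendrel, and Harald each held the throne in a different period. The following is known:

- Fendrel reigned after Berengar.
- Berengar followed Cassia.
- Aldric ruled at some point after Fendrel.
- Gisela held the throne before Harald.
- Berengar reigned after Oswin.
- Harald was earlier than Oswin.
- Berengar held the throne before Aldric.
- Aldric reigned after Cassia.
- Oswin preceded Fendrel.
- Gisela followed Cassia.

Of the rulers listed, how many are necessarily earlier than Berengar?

4

Directly stated before Berengar: Cassia and Oswin.
Gisela reaches Berengar via Gisela → Harald → Oswin → Berengar.
Harald reaches Berengar via Harald → Oswin → Berengar.
That's Cassia, Gisela, Harald, and Oswin — 4 in all.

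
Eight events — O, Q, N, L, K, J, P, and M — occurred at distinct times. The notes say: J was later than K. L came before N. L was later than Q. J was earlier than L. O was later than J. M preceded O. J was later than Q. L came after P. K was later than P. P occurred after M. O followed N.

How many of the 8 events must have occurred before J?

Directly stated before J: K and Q.
M reaches J via M → P → K → J.
P reaches J via P → K → J.
No chain forces N (or any of the others) ahead of J.
That's K, M, P, and Q — 4 in all.

4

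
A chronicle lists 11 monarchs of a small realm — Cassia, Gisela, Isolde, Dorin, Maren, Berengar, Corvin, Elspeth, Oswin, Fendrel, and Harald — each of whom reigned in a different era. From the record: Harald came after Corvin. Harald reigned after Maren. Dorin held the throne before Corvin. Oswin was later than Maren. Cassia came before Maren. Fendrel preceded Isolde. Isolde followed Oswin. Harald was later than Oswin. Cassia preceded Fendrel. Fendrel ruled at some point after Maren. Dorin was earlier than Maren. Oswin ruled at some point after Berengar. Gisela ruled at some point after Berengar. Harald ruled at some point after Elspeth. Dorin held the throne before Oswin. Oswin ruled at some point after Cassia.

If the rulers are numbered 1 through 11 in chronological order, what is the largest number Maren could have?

7

Maren must come before Fendrel, Harald, Isolde, and Oswin — 4 rulers forced after them.
Everything else can be placed before Maren in some valid order, so Maren can sit as late as position 11 − 4 = 7.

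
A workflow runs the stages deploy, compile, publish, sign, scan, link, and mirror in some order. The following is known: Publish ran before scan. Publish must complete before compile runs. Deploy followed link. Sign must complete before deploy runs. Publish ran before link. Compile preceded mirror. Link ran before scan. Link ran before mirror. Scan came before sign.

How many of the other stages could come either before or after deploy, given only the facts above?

Forced before deploy: link, publish, scan, and sign.
That leaves compile and mirror with no forced order relative to deploy — 2.

2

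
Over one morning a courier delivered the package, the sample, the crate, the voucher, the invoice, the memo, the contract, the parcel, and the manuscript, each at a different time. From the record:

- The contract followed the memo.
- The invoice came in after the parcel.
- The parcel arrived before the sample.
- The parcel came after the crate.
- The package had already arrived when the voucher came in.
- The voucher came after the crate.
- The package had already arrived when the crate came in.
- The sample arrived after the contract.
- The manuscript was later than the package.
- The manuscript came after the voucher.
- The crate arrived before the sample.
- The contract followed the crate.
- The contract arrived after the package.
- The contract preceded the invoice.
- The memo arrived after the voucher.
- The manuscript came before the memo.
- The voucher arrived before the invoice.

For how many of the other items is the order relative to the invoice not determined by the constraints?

Forced before the invoice: the contract, the crate, the manuscript, the memo, the package, the parcel, and the voucher.
That leaves the sample with no forced order relative to the invoice — 1.

1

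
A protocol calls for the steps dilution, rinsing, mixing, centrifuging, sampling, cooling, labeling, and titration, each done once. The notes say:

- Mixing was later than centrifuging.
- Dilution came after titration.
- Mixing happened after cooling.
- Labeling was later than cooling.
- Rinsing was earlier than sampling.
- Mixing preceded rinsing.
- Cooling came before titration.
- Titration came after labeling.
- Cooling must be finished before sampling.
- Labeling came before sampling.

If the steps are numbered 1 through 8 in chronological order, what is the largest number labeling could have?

5

Labeling must come before dilution, sampling, and titration — 3 steps forced after it.
Everything else can be placed before labeling in some valid order, so labeling can sit as late as position 8 − 3 = 5.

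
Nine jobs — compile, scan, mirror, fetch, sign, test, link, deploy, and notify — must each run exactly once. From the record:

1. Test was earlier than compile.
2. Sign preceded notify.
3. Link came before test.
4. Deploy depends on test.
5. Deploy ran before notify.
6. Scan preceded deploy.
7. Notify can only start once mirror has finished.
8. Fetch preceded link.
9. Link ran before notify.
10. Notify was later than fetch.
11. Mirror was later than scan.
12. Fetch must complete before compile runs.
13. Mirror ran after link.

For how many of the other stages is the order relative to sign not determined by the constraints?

7

Forced after sign: notify.
That leaves compile, deploy, fetch, link, mirror, scan, and test with no forced order relative to sign — 7.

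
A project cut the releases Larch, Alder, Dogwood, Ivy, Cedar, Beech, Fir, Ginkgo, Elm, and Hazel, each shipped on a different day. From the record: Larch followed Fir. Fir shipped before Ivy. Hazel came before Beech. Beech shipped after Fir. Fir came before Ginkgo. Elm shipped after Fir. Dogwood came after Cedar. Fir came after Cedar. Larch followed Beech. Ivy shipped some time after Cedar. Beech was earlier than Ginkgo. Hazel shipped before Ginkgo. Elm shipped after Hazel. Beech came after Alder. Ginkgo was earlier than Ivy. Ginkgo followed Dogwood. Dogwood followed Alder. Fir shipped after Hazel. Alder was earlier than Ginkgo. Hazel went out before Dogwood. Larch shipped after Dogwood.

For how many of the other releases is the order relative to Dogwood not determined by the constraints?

Forced before Dogwood: Alder, Cedar, and Hazel; forced after Dogwood: Ginkgo, Ivy, and Larch.
That leaves Beech, Elm, and Fir with no forced order relative to Dogwood — 3.

3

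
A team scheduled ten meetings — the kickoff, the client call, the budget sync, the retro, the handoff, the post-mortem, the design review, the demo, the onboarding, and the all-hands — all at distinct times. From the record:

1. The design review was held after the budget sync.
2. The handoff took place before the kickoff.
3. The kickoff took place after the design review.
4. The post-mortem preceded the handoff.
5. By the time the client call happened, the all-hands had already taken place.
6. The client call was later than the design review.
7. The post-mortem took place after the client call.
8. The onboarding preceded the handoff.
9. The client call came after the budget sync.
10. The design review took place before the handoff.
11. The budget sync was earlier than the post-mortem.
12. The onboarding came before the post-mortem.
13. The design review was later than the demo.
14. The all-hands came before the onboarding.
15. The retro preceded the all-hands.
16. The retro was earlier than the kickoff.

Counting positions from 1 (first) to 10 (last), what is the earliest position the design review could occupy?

The budget sync and the demo must both come before the design review — 2 forced predecessors.
Nothing else is forced ahead of the design review, so its earliest slot is position 2 + 1 = 3.

3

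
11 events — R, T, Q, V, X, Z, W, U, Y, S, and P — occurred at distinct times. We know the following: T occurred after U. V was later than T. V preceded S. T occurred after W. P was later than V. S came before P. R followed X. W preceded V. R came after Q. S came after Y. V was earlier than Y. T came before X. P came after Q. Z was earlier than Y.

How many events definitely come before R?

Directly stated before R: Q and X.
T reaches R via T → X → R.
U reaches R via U → T → X → R.
W reaches R via W → T → X → R.
That's Q, T, U, W, and X — 5 in all.

5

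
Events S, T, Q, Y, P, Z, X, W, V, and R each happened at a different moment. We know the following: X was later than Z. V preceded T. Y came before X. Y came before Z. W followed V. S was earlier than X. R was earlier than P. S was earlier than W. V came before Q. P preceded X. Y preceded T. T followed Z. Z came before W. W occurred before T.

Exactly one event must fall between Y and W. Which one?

Tracing the constraints gives Y → Z → W, so Z sits after Y and before W.
No other event is forced both after Y and before W.

Z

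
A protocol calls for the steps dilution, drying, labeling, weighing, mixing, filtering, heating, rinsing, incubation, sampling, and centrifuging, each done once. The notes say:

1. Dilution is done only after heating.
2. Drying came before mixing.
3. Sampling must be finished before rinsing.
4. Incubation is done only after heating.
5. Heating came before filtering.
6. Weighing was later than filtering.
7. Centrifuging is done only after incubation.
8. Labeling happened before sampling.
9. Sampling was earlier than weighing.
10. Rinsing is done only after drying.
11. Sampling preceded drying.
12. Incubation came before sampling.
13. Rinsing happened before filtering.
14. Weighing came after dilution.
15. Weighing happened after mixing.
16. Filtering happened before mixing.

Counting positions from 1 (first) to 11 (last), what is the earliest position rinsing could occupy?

6

Drying, heating, incubation, labeling, and sampling must all come before rinsing — 5 forced predecessors.
Nothing else is forced ahead of rinsing, so its earliest slot is position 5 + 1 = 6.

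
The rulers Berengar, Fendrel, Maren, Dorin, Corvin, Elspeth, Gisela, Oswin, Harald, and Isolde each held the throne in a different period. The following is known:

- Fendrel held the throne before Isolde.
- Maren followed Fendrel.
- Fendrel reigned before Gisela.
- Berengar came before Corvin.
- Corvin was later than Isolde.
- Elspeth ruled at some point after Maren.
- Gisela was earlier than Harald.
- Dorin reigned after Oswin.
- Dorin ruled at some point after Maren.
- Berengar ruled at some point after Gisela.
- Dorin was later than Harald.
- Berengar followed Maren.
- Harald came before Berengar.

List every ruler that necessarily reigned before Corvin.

Berengar, Fendrel, Gisela, Harald, Isolde, Maren

Directly stated before Corvin: Berengar and Isolde.
Fendrel reaches Corvin via Fendrel → Isolde → Corvin.
Gisela reaches Corvin via Gisela → Berengar → Corvin.
Harald reaches Corvin via Harald → Berengar → Corvin.
Likewise Maren reaches Corvin by chaining the stated constraints.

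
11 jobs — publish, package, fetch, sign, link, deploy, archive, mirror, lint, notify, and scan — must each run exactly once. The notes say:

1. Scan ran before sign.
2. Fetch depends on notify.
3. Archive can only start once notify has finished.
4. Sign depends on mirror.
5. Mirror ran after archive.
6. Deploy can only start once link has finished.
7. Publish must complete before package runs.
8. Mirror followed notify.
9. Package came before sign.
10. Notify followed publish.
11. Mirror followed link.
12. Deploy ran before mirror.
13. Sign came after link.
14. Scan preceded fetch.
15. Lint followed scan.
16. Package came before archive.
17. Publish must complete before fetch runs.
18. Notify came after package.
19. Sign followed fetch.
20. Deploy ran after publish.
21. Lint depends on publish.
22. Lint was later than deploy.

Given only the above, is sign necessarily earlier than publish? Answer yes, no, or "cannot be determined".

no

Tracing the constraints gives publish → package → sign, so publish must come before sign.
That means sign cannot be before publish.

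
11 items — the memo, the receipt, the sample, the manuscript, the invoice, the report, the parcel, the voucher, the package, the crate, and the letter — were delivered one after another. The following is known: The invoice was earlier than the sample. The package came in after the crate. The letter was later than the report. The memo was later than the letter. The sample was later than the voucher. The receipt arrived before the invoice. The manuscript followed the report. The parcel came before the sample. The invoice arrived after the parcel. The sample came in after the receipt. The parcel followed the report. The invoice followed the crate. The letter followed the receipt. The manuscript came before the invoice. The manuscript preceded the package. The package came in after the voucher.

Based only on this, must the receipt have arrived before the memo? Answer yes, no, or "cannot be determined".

Chain the constraints: the receipt → the letter → the memo. Each link is directly stated, so the receipt comes before the memo.

yes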